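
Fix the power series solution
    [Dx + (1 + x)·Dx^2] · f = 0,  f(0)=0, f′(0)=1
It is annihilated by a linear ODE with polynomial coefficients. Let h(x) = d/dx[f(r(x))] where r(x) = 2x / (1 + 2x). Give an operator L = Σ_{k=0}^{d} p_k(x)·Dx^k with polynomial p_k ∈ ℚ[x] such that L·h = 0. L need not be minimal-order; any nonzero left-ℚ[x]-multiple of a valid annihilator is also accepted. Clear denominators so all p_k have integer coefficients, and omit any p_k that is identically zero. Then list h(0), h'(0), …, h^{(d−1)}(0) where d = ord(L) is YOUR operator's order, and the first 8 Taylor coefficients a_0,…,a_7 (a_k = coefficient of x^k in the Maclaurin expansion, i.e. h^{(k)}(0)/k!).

f: a_k = 0, 1, -1/2, 1/3, -1/4, 1/5, -1/6, 1/7, …
Substitute x→r, Dx→(1/r')Dx; clear ⇒ L₀.
h₀' ⇒ L via d/dx closure of L₀.
L = (6 + 16·x) + (1 + 6·x + 8·x^2)·Dx  (order 1).
h: a_k = 2, -12, 56, -240, 992, -4032, 16256, -65280, …
ICs: h(0) = 2.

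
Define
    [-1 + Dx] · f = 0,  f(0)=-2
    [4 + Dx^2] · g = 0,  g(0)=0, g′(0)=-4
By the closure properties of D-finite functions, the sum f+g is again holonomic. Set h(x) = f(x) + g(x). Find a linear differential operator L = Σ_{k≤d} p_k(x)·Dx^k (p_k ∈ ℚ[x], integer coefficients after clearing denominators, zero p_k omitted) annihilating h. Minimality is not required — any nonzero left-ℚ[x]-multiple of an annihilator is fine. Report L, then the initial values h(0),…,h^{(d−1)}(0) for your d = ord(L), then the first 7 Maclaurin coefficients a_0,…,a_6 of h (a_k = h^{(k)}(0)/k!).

L = -4 + 4·Dx - Dx^2 + Dx^3  (order 3).
h: a_k = -2, -6, -1, 7/3, -1/12, -11/20, -1/360, …
ICs: h(0) = -2, h′(0) = -6, h′′(0) = -2.

f: a_k = -2, -2, -1, -1/3, -1/12, -1/60, -1/360, …
g: a_k = 0, -4, 0, 8/3, 0, -8/15, 0, …
Weyl lclm of L_f,L_g ⇒ L₀ (ord ≤ 3).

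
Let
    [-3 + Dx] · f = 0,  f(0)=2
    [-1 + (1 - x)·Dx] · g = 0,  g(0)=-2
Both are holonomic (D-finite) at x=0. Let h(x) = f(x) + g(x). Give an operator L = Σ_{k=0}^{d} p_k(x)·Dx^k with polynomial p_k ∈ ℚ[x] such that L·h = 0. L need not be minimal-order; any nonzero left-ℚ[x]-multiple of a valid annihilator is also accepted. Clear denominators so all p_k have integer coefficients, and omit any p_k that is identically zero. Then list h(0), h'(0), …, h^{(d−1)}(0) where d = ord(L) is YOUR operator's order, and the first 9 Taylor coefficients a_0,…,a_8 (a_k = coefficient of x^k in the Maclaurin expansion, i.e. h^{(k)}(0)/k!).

L = (-3 + 9·x) + (7 - 18·x + 9·x^2)·Dx + (-2 + 5·x - 3·x^2)·Dx^2  (order 2).
h: a_k = 0, 4, 7, 7, 19/4, 41/20, 1/40, -317/280, -3751/2240, …
ICs: h(0) = 0, h′(0) = 4.

f: a_k = 2, 6, 9, 9, 27/4, 81/20, 81/40, 243/280, 729/2240, …
g: a_k = -2, -2, -2, -2, -2, -2, -2, -2, -2, …
f+g: L₀ = lclm(L_f,L_g), ord ≤ 1+1.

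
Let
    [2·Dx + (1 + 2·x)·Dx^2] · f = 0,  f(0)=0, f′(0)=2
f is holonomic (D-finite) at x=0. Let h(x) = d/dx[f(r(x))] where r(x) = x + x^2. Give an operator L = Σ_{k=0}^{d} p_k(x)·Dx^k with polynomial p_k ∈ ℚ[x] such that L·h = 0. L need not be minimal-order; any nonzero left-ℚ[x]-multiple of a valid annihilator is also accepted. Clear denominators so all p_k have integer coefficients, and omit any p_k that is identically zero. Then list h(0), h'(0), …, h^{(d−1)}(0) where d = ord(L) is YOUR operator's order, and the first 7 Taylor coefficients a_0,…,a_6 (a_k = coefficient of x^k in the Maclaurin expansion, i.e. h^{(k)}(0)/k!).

L = (4·x + 4·x^2) + (1 + 4·x + 6·x^2 + 4·x^3)·Dx  (order 1).
h: a_k = 2, 0, -4, 8, -8, 0, 16, …
ICs: h(0) = 2.

f: a_k = 0, 2, -2, 8/3, -4, 32/5, -32/3, …
Change of var in L_f (x↦r) gives L₀.
Derive L from L₀ (diff closure).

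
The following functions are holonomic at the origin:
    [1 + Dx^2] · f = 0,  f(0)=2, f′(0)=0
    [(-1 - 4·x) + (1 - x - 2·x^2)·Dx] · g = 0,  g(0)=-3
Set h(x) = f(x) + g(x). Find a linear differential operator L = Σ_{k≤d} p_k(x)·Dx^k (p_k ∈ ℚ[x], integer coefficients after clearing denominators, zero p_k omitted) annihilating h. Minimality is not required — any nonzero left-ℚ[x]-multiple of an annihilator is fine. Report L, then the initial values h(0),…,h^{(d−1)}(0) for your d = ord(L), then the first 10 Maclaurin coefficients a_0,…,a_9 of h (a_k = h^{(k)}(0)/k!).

L = (-31 - 146·x - 133·x^2 - 184·x^3 - 20·x^4 - 16·x^5) + (7 + 3·x - 3·x^2 - 37·x^3 - 42·x^4 - 12·x^5 - 8·x^6)·Dx + (-31 - 146·x - 133·x^2 - 184·x^3 - 20·x^4 - 16·x^5)·Dx^2 + (7 + 3·x - 3·x^2 - 37·x^3 - 42·x^4 - 12·x^5 - 8·x^6)·Dx^3  (order 3).
h: a_k = -1, -3, -10, -15, -395/12, -63, -46441/360, -255, -10342079/20160, -1023, …
ICs: h(0) = -1, h′(0) = -3, h′′(0) = -20.

f: a_k = 2, 0, -1, 0, 1/12, 0, -1/360, 0, 1/20160, 0, …
g: a_k = -3, -3, -9, -15, -33, -63, -129, -255, -513, -1023, …
f+g: L₀ = lclm(L_f,L_g), ord ≤ 2+1.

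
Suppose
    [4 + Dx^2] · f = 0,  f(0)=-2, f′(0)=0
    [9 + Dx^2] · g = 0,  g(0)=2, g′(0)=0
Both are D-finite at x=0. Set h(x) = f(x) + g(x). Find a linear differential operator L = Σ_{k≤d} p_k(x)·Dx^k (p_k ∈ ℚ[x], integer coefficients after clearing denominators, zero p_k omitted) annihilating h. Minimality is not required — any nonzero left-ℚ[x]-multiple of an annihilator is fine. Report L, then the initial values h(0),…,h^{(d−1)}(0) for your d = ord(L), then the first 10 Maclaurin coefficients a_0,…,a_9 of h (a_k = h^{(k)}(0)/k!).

L = 36 + 13·Dx^2 + Dx^4  (order 4).
h: a_k = 0, 0, -5, 0, 65/12, 0, -133/72, 0, 1261/4032, 0, …
ICs: h(0) = 0, h′(0) = 0, h′′(0) = -10, h′′′(0) = 0.

f: a_k = -2, 0, 4, 0, -4/3, 0, 8/45, 0, -4/315, 0, …
g: a_k = 2, 0, -9, 0, 27/4, 0, -81/40, 0, 729/2240, 0, …
Sum ⇒ L₀ = lclm(L_f,L_g) in ℚ(x)⟨Dx⟩.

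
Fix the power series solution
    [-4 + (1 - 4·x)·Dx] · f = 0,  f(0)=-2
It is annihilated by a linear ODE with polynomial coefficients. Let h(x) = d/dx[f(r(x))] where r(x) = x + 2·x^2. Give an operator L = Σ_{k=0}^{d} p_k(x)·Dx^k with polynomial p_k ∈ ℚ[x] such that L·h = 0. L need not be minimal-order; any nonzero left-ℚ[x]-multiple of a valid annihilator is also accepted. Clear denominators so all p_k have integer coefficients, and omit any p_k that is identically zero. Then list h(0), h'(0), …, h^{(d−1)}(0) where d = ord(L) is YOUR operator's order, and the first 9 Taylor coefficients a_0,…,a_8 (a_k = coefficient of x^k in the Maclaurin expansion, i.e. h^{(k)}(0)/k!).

f: a_k = -2, -8, -32, -128, -512, -2048, -8192, -32768, -131072, …
L₀ from L_f via x↦r, Dx↦r'^{-1}Dx.
h₀' ⇒ L via d/dx closure of L₀.
L = (12 + 48·x + 96·x^2) + (-1 + 24·x^2 + 32·x^3)·Dx  (order 1).
h: a_k = -8, -96, -768, -5632, -38400, -251904, -1605632, -10027008, -61636608, …
ICs: h(0) = -8.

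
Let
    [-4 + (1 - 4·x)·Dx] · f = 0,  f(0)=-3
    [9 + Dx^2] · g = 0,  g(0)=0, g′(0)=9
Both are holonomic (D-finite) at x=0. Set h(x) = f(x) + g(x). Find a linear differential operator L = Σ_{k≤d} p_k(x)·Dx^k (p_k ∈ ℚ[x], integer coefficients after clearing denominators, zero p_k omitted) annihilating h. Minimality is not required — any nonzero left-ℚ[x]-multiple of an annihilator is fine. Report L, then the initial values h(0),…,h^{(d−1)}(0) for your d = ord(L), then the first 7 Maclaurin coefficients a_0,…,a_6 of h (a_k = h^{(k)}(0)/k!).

f: a_k = -3, -12, -48, -192, -768, -3072, -12288, …
g: a_k = 0, 9, 0, -27/2, 0, 243/40, 0, …
Weyl lclm of L_f,L_g ⇒ L₀ (ord ≤ 3).
L = (3780 - 2592·x + 5184·x^2) + (-369 + 2124·x - 3888·x^2 + 5184·x^3)·Dx + (420 - 288·x + 576·x^2)·Dx^2 + (-41 + 236·x - 432·x^2 + 576·x^3)·Dx^3  (order 3).
h: a_k = -3, -3, -48, -411/2, -768, -122637/40, -12288, …
ICs: h(0) = -3, h′(0) = -3, h′′(0) = -96.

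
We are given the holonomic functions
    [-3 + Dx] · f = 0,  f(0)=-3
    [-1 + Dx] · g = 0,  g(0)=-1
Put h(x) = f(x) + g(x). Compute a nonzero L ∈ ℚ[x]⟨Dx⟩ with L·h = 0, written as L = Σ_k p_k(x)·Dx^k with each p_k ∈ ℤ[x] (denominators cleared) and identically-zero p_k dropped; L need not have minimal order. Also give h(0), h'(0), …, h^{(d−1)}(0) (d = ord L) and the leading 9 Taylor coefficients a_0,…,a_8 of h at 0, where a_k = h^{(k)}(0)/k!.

L = 3 - 4·Dx + Dx^2  (order 2).
h: a_k = -4, -10, -14, -41/3, -61/6, -73/12, -547/180, -3281/2520, -703/1440, …
ICs: h(0) = -4, h′(0) = -10.

f: a_k = -3, -9, -27/2, -27/2, -81/8, -243/40, -243/80, -729/560, -2187/4480, …
g: a_k = -1, -1, -1/2, -1/6, -1/24, -1/120, -1/720, -1/5040, -1/40320, …
L₀ := lclm(L_f,L_g); ord L₀ ≤ 1+1.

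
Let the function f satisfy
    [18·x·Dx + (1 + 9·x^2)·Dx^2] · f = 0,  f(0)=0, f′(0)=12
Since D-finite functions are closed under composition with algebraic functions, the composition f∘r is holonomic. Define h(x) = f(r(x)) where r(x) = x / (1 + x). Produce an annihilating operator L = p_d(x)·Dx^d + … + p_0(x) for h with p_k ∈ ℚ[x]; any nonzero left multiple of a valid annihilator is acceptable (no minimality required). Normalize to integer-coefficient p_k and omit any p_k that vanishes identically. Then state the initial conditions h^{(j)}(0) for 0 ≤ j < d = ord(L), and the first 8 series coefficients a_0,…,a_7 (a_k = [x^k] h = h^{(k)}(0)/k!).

f: a_k = 0, 12, 0, -36, 0, 972/5, 0, -8748/7, …
Change of var in L_f (x↦r) gives L₀.
L = (2 + 20·x)·Dx + (1 + 2·x + 10·x^2)·Dx^2  (order 2).
h: a_k = 0, 12, -12, -24, 96, -48/5, -624, 7968/7, …
ICs: h(0) = 0, h′(0) = 12.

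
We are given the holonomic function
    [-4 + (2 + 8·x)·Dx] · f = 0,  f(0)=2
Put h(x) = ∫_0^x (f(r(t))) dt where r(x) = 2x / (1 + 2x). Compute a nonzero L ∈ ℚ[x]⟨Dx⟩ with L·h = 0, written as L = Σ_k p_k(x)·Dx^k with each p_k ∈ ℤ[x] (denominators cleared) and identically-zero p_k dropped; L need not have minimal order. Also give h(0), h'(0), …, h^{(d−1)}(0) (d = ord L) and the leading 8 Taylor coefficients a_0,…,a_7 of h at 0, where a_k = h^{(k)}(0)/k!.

f: a_k = 2, 4, -4, 8, -20, 56, -168, 528, …
f∘r: x↦r, Dx↦Dx/r' in L_f ⇒ L₀.
h=∫h₀ ⇒ L = L₀·Dx.
L = -4·Dx + (1 + 12·x + 20·x^2)·Dx^2  (order 2).
h: a_k = 0, 2, 4, -32/3, 40, -192, 1088, -48128/7, …
ICs: h(0) = 0, h′(0) = 2.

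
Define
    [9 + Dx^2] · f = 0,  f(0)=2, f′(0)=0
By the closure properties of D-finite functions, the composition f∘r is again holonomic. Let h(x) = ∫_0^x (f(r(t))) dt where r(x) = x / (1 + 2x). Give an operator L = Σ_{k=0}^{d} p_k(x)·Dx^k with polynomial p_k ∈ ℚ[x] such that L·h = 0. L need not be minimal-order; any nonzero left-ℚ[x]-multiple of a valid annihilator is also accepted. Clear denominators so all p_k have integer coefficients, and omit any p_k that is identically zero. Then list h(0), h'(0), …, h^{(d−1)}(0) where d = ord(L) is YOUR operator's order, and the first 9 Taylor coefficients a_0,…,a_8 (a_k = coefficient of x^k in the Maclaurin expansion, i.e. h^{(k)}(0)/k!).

f: a_k = 2, 0, -9, 0, 27/4, 0, -81/40, 0, 729/2240, …
L₀ from L_f via x↦r, Dx↦r'^{-1}Dx.
Integrate: L := L₀·Dx.
L = 9·Dx + (4 + 24·x + 48·x^2 + 32·x^3)·Dx^2 + (1 + 8·x + 24·x^2 + 32·x^3 + 16·x^4)·Dx^3  (order 3).
h: a_k = 0, 2, 0, -3, 9, -81/4, 39, -2583/40, 6723/80, …
ICs: h(0) = 0, h′(0) = 2, h′′(0) = 0.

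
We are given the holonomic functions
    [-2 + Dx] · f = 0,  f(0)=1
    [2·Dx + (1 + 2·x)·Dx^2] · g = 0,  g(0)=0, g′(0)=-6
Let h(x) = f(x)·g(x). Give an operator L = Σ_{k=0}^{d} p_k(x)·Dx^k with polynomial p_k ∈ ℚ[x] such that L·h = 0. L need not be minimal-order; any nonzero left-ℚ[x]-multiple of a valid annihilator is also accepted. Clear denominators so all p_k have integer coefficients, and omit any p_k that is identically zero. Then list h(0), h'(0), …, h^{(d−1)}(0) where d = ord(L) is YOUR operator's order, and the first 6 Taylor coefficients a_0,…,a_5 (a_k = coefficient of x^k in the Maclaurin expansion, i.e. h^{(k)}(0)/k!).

L = 8·x + (-2 - 8·x)·Dx + (1 + 2·x)·Dx^2  (order 2).
h: a_k = 0, -6, -6, -8, 0, -36/5, …
ICs: h(0) = 0, h′(0) = -6.

f: a_k = 1, 2, 2, 4/3, 2/3, 4/15, …
g: a_k = 0, -6, 6, -8, 12, -96/5, …
L₀ := L_f ⊗_s L_g (sym. prod.), ord ≤ 2.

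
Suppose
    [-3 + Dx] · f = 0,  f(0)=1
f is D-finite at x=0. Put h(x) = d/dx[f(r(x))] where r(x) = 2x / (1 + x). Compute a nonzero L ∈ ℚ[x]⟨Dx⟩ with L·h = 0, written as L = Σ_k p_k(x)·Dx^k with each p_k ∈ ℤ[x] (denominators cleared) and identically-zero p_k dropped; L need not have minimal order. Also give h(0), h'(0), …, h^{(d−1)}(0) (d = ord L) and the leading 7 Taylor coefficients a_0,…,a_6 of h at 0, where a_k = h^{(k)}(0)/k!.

f: a_k = 1, 3, 9/2, 9/2, 27/8, 81/40, 81/80, …
f∘r: x↦r, Dx↦Dx/r' in L_f ⇒ L₀.
Derive L from L₀ (diff closure).
L = (4 - 2·x) + (-1 - 2·x - x^2)·Dx  (order 1).
h: a_k = 6, 24, 18, -24, -6, 144/5, -114/5, …
ICs: h(0) = 6.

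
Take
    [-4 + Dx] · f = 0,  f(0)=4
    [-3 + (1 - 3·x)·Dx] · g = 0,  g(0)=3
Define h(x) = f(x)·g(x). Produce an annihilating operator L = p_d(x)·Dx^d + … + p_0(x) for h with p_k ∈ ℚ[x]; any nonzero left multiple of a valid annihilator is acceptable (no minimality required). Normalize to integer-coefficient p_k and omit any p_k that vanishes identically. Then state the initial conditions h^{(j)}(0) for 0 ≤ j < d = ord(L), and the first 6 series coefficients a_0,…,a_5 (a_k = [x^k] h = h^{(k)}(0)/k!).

f: a_k = 4, 16, 32, 128/3, 128/3, 512/15, …
g: a_k = 3, 9, 27, 81, 243, 729, …
Sym-product of L_f,L_g gives L₀ (≤ ord 1).
L = (7 - 12·x) + (-1 + 3·x)·Dx  (order 1).
h: a_k = 12, 84, 348, 1172, 3644, 55172/5, …
ICs: h(0) = 12.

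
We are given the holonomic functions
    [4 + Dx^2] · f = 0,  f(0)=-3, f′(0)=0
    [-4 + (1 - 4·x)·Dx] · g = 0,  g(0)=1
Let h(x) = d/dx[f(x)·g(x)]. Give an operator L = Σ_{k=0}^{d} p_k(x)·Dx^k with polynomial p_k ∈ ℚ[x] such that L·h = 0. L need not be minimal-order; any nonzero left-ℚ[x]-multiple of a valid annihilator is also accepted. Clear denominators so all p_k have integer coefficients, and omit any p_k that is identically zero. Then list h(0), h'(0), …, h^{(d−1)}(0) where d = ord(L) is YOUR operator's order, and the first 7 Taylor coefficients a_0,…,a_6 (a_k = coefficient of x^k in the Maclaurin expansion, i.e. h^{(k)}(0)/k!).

L = (-28 - 32·x + 64·x^2) + (-8 + 32·x)·Dx + (1 - 8·x + 16·x^2)·Dx^2  (order 2).
h: a_k = -12, -84, -504, -2696, -13480, -323512/5, -4529168/15, …
ICs: h(0) = -12, h′(0) = -84.

f: a_k = -3, 0, 6, 0, -2, 0, 4/15, …
g: a_k = 1, 4, 16, 64, 256, 1024, 4096, …
h₀=f·g: eliminate ⇒ L₀, order ≤ 2·1.
h₀' ⇒ L via d/dx closure of L₀.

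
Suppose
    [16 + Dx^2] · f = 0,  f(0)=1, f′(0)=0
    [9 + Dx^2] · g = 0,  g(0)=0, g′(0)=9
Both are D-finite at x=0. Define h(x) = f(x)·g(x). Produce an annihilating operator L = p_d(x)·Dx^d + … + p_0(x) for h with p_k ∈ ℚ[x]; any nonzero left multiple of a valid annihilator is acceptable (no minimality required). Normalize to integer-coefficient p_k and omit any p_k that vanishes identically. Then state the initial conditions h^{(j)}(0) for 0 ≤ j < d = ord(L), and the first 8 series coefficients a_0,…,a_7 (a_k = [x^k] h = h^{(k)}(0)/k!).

L = 49 + 50·Dx^2 + Dx^4  (order 4).
h: a_k = 0, 9, 0, -171/2, 0, 8403/40, 0, -137257/560, …
ICs: h(0) = 0, h′(0) = 9, h′′(0) = 0, h′′′(0) = -513.

f: a_k = 1, 0, -8, 0, 32/3, 0, -256/45, 0, …
g: a_k = 0, 9, 0, -27/2, 0, 243/40, 0, -729/560, …
f·g: L₀ = L_f ⊗_s L_g, ord ≤ 2·2.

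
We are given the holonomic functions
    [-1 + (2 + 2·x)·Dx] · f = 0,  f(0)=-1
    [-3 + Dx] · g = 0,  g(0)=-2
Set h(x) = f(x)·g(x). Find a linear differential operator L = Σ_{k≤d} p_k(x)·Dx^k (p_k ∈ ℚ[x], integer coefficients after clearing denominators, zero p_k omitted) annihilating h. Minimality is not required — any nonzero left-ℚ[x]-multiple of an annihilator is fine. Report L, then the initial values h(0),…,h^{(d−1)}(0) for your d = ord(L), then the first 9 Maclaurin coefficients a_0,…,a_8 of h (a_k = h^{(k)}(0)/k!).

L = (-7 - 6·x) + (2 + 2·x)·Dx  (order 1).
h: a_k = 2, 7, 47/4, 103/8, 667/64, 4277/640, 9063/2560, 57333/35840, 51423/81920, …
ICs: h(0) = 2.

f: a_k = -1, -1/2, 1/8, -1/16, 5/128, -7/256, 21/1024, -33/2048, 429/32768, …
g: a_k = -2, -6, -9, -9, -27/4, -81/20, -81/40, -243/280, -729/2240, …
f·g: L₀ = L_f ⊗_s L_g, ord ≤ 1·1.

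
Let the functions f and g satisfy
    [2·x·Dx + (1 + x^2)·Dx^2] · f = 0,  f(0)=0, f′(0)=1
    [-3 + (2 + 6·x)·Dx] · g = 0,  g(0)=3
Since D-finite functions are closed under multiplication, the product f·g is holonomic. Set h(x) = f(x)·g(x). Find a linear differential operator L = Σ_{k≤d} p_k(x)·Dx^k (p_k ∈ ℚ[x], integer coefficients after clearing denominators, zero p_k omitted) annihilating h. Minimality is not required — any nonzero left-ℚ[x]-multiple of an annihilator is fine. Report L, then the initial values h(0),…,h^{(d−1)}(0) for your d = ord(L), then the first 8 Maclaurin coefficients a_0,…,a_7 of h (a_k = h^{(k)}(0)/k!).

L = (27 - 12·x - 9·x^2) + (-12 - 28·x + 36·x^2 + 36·x^3)·Dx + (4 + 24·x + 40·x^2 + 24·x^3 + 36·x^4)·Dx^2  (order 2).
h: a_k = 0, 3, 9/2, -35/8, 57/16, -4971/640, 24507/1280, -1533597/35840, …
ICs: h(0) = 0, h′(0) = 3.

f: a_k = 0, 1, 0, -1/3, 0, 1/5, 0, -1/7, …
g: a_k = 3, 9/2, -27/8, 81/16, -1215/128, 5103/256, -45927/1024, 216513/2048, …
L₀ := L_f ⊗_s L_g (sym. prod.), ord ≤ 2.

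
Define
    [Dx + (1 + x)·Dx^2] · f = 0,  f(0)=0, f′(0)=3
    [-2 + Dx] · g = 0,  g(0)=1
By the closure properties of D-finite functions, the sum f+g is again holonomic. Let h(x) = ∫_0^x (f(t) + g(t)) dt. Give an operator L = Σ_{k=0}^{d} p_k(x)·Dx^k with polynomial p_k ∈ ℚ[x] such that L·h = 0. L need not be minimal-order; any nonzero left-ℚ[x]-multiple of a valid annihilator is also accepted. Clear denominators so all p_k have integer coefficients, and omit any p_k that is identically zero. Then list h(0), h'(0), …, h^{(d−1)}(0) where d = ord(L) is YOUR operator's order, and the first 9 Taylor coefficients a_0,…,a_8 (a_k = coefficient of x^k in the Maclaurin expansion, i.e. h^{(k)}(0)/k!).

f: a_k = 0, 3, -3/2, 1, -3/4, 3/5, -1/2, 3/7, -3/8, …
g: a_k = 1, 2, 2, 4/3, 2/3, 4/15, 4/45, 8/315, 2/315, …
L₀ := lclm(L_f,L_g); ord L₀ ≤ 2+1.
Integrate: L := L₀·Dx.
L = (-8 - 4·x)·Dx^2 + (-2 - 8·x - 4·x^2)·Dx^3 + (3 + 5·x + 2·x^2)·Dx^4  (order 4).
h: a_k = 0, 1, 5/2, 1/6, 7/12, -1/60, 13/90, -37/630, 143/2520, …
ICs: h(0) = 0, h′(0) = 1, h′′(0) = 5, h′′′(0) = 1.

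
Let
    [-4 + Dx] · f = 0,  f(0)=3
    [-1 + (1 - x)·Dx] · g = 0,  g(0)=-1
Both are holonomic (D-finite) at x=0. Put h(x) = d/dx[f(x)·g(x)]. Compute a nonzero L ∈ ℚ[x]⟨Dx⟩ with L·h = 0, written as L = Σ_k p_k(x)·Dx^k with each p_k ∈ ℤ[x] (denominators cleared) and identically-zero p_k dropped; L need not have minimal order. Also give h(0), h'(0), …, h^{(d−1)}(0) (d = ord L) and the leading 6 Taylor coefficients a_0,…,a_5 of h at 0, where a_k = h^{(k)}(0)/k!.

L = (26 - 40·x + 16·x^2) + (-5 + 9·x - 4·x^2)·Dx  (order 1).
h: a_k = -15, -78, -213, -412, -643, -874, …
ICs: h(0) = -15.

f: a_k = 3, 12, 24, 32, 32, 128/5, …
g: a_k = -1, -1, -1, -1, -1, -1, …
L₀ := L_f ⊗_s L_g (sym. prod.), ord ≤ 1.
h=h₀': d/dx-closure on L₀ ⇒ L.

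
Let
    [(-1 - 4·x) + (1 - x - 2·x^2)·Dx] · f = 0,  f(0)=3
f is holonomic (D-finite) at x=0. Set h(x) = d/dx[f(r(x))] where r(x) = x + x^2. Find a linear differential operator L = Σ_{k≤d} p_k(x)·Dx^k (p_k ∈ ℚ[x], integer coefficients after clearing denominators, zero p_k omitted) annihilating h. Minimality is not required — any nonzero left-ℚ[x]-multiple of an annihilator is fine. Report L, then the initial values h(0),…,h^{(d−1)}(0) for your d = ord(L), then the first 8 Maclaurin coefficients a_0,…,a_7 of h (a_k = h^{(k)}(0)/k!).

f: a_k = 3, 3, 9, 15, 33, 63, 129, 255, …
Change of var in L_f (x↦r) gives L₀.
h₀' ⇒ L via d/dx closure of L₀.
L = (8 + 10·x + 30·x^2 + 40·x^3 + 20·x^4) + (-1 - x + 5·x^2 + 10·x^3 + 10·x^4 + 4·x^5)·Dx  (order 1).
h: a_k = 3, 24, 99, 348, 1200, 3942, 12537, 39168, …
ICs: h(0) = 3.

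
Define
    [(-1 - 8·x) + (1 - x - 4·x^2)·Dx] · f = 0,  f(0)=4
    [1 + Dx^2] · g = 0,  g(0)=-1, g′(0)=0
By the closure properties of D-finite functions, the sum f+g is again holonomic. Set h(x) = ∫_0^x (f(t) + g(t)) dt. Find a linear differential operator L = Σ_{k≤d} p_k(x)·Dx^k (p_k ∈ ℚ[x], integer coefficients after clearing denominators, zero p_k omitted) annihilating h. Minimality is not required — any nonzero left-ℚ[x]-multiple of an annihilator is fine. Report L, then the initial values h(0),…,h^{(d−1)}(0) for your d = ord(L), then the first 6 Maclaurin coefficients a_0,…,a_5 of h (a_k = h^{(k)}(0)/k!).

f: a_k = 4, 4, 20, 36, 116, 260, …
g: a_k = -1, 0, 1/2, 0, -1/24, 0, …
Weyl lclm of L_f,L_g ⇒ L₀ (ord ≤ 3).
Integrate: L := L₀·Dx.
L = (55 + 486·x + 553·x^2 + 1488·x^3 + 80·x^4 + 128·x^5)·Dx + (-11 - 11·x - 23·x^2 + 169·x^3 + 348·x^4 + 48·x^5 + 64·x^6)·Dx^2 + (55 + 486·x + 553·x^2 + 1488·x^3 + 80·x^4 + 128·x^5)·Dx^3 + (-11 - 11·x - 23·x^2 + 169·x^3 + 348·x^4 + 48·x^5 + 64·x^6)·Dx^4  (order 4).
h: a_k = 0, 3, 2, 41/6, 9, 2783/120, …
ICs: h(0) = 0, h′(0) = 3, h′′(0) = 4, h′′′(0) = 41.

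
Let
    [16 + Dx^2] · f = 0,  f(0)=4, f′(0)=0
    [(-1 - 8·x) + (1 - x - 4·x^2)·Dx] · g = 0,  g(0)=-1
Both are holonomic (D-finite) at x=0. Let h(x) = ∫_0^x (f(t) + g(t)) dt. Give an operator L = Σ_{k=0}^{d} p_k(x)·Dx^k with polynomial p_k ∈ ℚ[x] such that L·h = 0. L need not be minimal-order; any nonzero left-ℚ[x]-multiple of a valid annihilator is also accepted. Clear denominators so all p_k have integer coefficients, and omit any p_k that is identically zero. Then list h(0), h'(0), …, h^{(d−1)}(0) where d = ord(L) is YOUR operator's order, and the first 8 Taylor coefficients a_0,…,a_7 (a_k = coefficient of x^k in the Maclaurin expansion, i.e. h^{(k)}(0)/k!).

L = (-560 - 4608·x - 1664·x^2 - 6144·x^3 - 10240·x^4 - 16384·x^5)·Dx + (208 - 272·x - 896·x^2 + 1408·x^3 + 1536·x^4 - 6144·x^5 - 8192·x^6)·Dx^2 + (-35 - 288·x - 104·x^2 - 384·x^3 - 640·x^4 - 1024·x^5)·Dx^3 + (13 - 17·x - 56·x^2 + 88·x^3 + 96·x^4 - 384·x^5 - 512·x^6)·Dx^4  (order 4).
h: a_k = 0, 3, -1/2, -37/3, -9/4, 41/15, -65/6, -9169/315, …
ICs: h(0) = 0, h′(0) = 3, h′′(0) = -1, h′′′(0) = -74.

f: a_k = 4, 0, -32, 0, 128/3, 0, -1024/45, 0, …
g: a_k = -1, -1, -5, -9, -29, -65, -181, -441, …
h₀=f+g: left-lcm gives L₀, ord ≤ 3.
h=∫₀ˣh₀: take L = L₀·Dx.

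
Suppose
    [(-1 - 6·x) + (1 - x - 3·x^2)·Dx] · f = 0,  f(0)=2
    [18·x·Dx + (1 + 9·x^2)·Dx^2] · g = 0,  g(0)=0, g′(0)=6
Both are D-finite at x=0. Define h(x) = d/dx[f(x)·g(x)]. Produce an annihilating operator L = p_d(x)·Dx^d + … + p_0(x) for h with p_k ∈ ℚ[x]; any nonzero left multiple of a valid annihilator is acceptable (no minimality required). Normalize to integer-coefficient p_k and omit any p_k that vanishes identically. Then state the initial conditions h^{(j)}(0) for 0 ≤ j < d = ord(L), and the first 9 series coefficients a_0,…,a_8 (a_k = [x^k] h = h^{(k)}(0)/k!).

f: a_k = 2, 2, 8, 14, 38, 80, 194, 434, 1016, …
g: a_k = 0, 6, 0, -18, 0, 486/5, 0, -4374/7, 0, …
Sym-product of L_f,L_g gives L₀ (≤ ord 2).
Differentiate: ansatz ord ≤ ord L₀ ⇒ L.
L = (-6 + 1134·x^2 + 1944·x^3 + 8748·x^4) + (6 + 42·x + 54·x^2 + 270·x^3 + 1944·x^4 + 5832·x^5)·Dx + (-1 - 2·x - 30·x^2 + 18·x^3 - 108·x^4 + 324·x^5 + 729·x^6)·Dx^2  (order 2).
h: a_k = 12, 24, 36, 192, 1392, 12672/5, 276/5, 357024/35, 3164724/35, …
ICs: h(0) = 12, h′(0) = 24.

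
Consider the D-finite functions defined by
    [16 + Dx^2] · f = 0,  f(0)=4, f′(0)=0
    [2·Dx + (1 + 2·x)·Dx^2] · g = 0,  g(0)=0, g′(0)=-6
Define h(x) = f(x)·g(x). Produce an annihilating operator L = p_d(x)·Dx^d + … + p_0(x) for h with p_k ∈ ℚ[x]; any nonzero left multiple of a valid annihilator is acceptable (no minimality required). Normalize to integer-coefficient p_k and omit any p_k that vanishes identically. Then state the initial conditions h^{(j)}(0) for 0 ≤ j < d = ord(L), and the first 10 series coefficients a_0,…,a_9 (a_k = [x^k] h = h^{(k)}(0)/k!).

L = (2688 + 27648·x + 93184·x^2 + 131072·x^3 + 65536·x^4) + (896 + 5888·x + 12288·x^2 + 8192·x^3)·Dx + (408 + 3712·x + 11904·x^2 + 16384·x^3 + 8192·x^4)·Dx^2 + (56 + 368·x + 768·x^2 + 512·x^3)·Dx^3 + (15 + 124·x + 380·x^2 + 512·x^3 + 256·x^4)·Dx^4  (order 4).
h: a_k = 0, -24, 24, 160, -144, -384/5, 0, 6656/35, -3968/15, 124928/315, …
ICs: h(0) = 0, h′(0) = -24, h′′(0) = 48, h′′′(0) = 960.

f: a_k = 4, 0, -32, 0, 128/3, 0, -1024/45, 0, 2048/315, 0, …
g: a_k = 0, -6, 6, -8, 12, -96/5, 32, -384/7, 96, -512/3, …
Sym-product of L_f,L_g gives L₀ (≤ ord 4).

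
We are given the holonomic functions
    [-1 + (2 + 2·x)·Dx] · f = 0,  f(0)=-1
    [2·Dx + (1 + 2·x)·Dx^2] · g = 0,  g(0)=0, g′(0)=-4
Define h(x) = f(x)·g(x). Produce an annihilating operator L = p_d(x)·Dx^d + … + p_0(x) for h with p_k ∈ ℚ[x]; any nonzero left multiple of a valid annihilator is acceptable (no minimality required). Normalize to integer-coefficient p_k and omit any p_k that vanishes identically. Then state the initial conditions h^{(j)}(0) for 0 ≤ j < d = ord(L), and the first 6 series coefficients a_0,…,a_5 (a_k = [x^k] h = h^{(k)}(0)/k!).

L = (-1 + 2·x) + (4 + 4·x)·Dx + (4 + 16·x + 20·x^2 + 8·x^3)·Dx^2  (order 2).
h: a_k = 0, 4, -2, 17/6, -55/12, 3709/480, …
ICs: h(0) = 0, h′(0) = 4.

f: a_k = -1, -1/2, 1/8, -1/16, 5/128, -7/256, …
g: a_k = 0, -4, 4, -16/3, 8, -64/5, …
h₀=f·g: eliminate ⇒ L₀, order ≤ 1·2.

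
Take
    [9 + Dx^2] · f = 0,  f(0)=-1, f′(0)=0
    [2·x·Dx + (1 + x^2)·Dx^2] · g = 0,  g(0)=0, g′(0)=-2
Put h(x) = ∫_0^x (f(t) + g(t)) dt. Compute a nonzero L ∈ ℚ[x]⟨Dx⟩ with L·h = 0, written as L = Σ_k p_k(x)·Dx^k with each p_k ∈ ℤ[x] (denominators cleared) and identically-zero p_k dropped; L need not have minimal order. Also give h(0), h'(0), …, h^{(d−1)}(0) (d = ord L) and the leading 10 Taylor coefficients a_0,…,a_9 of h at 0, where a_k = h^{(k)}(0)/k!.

L = (-54·x + 540·x^3 + 162·x^5)·Dx^2 + (63 + 279·x^2 + 297·x^4 + 81·x^6)·Dx^3 + (-6·x + 60·x^3 + 18·x^5)·Dx^4 + (7 + 31·x^2 + 33·x^4 + 9·x^6)·Dx^5  (order 5).
h: a_k = 0, -1, -1, 3/2, 1/6, -27/40, -1/15, 81/560, 1/28, -81/4480, …
ICs: h(0) = 0, h′(0) = -1, h′′(0) = -2, h′′′(0) = 9, h′′′′(0) = 4.

f: a_k = -1, 0, 9/2, 0, -27/8, 0, 81/80, 0, -729/4480, 0, …
g: a_k = 0, -2, 0, 2/3, 0, -2/5, 0, 2/7, 0, -2/9, …
L₀ := lclm(L_f,L_g); ord L₀ ≤ 2+2.
h=∫h₀ ⇒ L = L₀·Dx.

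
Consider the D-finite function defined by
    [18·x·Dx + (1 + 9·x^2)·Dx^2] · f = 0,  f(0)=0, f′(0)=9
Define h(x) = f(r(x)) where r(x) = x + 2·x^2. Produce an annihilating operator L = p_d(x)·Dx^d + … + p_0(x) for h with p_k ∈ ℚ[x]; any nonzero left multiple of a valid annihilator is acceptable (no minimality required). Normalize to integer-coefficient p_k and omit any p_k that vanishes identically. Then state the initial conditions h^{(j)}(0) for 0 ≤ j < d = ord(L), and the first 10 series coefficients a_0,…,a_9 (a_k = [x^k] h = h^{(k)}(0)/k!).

f: a_k = 0, 9, 0, -27, 0, 729/5, 0, -6561/7, 0, 6561, …
Change of var in L_f (x↦r) gives L₀.
L = (-4 + 18·x + 144·x^2 + 432·x^3 + 432·x^4)·Dx + (1 + 4·x + 9·x^2 + 72·x^3 + 180·x^4 + 144·x^5)·Dx^2  (order 2).
h: a_k = 0, 9, 18, -27, -162, -891/5, 1242, 34263/7, -1458, -60507, …
ICs: h(0) = 0, h′(0) = 9.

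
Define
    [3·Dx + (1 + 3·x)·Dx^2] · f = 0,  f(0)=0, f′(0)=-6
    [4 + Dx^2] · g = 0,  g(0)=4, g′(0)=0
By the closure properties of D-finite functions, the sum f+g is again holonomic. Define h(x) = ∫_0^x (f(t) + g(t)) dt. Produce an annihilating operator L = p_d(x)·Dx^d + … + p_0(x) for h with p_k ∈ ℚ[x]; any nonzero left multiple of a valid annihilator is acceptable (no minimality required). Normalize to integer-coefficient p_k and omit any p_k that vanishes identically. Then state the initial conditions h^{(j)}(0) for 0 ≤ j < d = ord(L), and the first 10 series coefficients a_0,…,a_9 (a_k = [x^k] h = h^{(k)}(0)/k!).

f: a_k = 0, -6, 9, -18, 81/2, -486/5, 243, -4374/7, 6561/4, -4374, …
g: a_k = 4, 0, -8, 0, 8/3, 0, -16/45, 0, 8/315, 0, …
Sum ⇒ L₀ = lclm(L_f,L_g) in ℚ(x)⟨Dx⟩.
h=∫₀ˣh₀: take L = L₀·Dx.
L = (348 + 144·x + 216·x^2)·Dx^2 + (44 + 180·x + 216·x^2 + 216·x^3)·Dx^3 + (87 + 36·x + 54·x^2)·Dx^4 + (11 + 45·x + 54·x^2 + 54·x^3)·Dx^5  (order 5).
h: a_k = 0, 4, -3, 1/3, -9/2, 259/30, -81/5, 10919/315, -2187/28, 2066747/11340, …
ICs: h(0) = 0, h′(0) = 4, h′′(0) = -6, h′′′(0) = 2, h′′′′(0) = -108.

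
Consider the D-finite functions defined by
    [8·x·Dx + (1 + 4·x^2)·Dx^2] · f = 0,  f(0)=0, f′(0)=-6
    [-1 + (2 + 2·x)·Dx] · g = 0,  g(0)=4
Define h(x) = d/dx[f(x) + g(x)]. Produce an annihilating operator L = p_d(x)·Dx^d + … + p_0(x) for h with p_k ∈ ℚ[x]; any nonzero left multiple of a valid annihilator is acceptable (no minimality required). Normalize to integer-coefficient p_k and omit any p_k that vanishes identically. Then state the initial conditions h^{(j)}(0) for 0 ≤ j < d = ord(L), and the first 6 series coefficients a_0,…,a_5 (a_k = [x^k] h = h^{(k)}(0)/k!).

f: a_k = 0, -6, 0, 8, 0, -96/5, …
g: a_k = 4, 2, -1/2, 1/4, -5/32, 7/64, …
h₀=f+g: left-lcm gives L₀, ord ≤ 3.
Differentiate: ansatz ord ≤ ord L₀ ⇒ L.
L = (-16 - 40·x + 192·x^2 + 96·x^3) + (-35 - 64·x + 328·x^2 + 768·x^3 + 336·x^4)·Dx + (-2 + 30·x + 48·x^2 + 144·x^3 + 224·x^4 + 96·x^5)·Dx^2  (order 2).
h: a_k = -4, -1, 99/4, -5/8, -6109/64, -63/128, …
ICs: h(0) = -4, h′(0) = -1.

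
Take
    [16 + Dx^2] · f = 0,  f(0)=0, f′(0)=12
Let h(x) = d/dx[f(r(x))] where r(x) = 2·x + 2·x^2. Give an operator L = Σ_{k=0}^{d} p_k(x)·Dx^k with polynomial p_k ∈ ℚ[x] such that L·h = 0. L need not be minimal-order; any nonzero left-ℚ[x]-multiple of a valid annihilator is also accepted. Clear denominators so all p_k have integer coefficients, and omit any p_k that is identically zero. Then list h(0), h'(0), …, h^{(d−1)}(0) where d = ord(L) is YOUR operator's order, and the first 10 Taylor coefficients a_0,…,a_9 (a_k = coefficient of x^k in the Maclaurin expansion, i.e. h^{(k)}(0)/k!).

L = (76 + 512·x + 1536·x^2 + 2048·x^3 + 1024·x^4) + (-6 - 12·x)·Dx + (1 + 4·x + 4·x^2)·Dx^2  (order 2).
h: a_k = 24, 48, -768, -3072, 256, 23040, 729088/15, -65536/15, -19853312/105, -2301952/7, …
ICs: h(0) = 24, h′(0) = 48.

f: a_k = 0, 12, 0, -32, 0, 128/5, 0, -1024/105, 0, 2048/945, …
f∘r: x↦r, Dx↦Dx/r' in L_f ⇒ L₀.
Differentiate: ansatz ord ≤ ord L₀ ⇒ L.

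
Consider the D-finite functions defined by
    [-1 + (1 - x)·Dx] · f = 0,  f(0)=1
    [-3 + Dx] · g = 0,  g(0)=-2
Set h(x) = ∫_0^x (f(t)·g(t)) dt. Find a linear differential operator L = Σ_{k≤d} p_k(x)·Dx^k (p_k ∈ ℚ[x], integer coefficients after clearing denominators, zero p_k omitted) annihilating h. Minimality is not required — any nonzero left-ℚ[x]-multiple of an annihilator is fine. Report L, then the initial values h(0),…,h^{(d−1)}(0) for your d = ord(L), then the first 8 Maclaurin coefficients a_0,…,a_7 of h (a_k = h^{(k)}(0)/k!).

f: a_k = 1, 1, 1, 1, 1, 1, 1, 1, …
g: a_k = -2, -6, -9, -9, -27/4, -81/20, -81/40, -243/280, …
h₀=f·g: eliminate ⇒ L₀, order ≤ 1·1.
Integrate: L := L₀·Dx.
L = (4 - 3·x)·Dx + (-1 + x)·Dx^2  (order 2).
h: a_k = 0, -2, -4, -17/3, -13/2, -131/20, -92/15, -1553/280, …
ICs: h(0) = 0, h′(0) = -2.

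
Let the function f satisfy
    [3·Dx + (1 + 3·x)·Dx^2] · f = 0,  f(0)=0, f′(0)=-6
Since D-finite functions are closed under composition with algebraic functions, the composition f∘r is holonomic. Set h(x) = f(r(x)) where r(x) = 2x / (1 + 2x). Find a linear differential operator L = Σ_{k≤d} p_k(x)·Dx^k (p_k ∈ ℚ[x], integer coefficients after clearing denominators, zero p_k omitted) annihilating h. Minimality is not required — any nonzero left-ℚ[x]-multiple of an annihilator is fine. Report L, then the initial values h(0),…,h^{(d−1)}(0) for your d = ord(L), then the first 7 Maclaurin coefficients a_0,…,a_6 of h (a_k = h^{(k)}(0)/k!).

L = (10 + 32·x)·Dx + (1 + 10·x + 16·x^2)·Dx^2  (order 2).
h: a_k = 0, -12, 60, -336, 2040, -65472/5, 87360, …
ICs: h(0) = 0, h′(0) = -12.

f: a_k = 0, -6, 9, -18, 81/2, -486/5, 243, …
f∘r: x↦r, Dx↦Dx/r' in L_f ⇒ L₀.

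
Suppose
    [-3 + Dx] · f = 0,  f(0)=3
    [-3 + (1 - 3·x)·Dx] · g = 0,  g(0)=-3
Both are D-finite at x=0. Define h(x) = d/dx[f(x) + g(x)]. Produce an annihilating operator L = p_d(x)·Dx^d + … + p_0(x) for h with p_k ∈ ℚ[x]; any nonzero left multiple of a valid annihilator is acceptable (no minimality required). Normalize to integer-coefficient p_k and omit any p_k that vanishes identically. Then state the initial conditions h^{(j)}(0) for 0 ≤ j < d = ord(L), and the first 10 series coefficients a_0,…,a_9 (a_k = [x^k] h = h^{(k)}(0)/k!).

L = (36 + 54·x) + (-15 - 18·x + 27·x^2)·Dx + (1 - 9·x^2)·Dx^2  (order 2).
h: a_k = 0, -27, -405/2, -1863/2, -28917/8, -524151/40, -3673431/80, -88177653/560, -2380849119/4480, -7936183413/4480, …
ICs: h(0) = 0, h′(0) = -27.

f: a_k = 3, 9, 27/2, 27/2, 81/8, 243/40, 243/80, 729/560, 2187/4480, 729/4480, …
g: a_k = -3, -9, -27, -81, -243, -729, -2187, -6561, -19683, -59049, …
Sum ⇒ L₀ = lclm(L_f,L_g) in ℚ(x)⟨Dx⟩.
Differentiate: ansatz ord ≤ ord L₀ ⇒ L.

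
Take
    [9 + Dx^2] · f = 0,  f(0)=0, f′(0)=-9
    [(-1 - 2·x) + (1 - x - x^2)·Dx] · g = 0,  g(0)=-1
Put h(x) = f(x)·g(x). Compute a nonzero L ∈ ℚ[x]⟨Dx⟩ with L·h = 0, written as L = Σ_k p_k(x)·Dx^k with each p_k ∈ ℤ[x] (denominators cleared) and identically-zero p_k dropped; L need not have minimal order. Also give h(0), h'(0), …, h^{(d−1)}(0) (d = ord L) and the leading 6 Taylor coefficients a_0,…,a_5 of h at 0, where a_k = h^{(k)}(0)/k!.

L = (-7 + 9·x + 9·x^2) + (2 + 4·x)·Dx + (-1 + x + x^2)·Dx^2  (order 2).
h: a_k = 0, 9, 9, 9/2, 27/2, 963/40, …
ICs: h(0) = 0, h′(0) = 9.

f: a_k = 0, -9, 0, 27/2, 0, -243/40, …
g: a_k = -1, -1, -2, -3, -5, -8, …
Product ⇒ symmetric product L₀, ord ≤ 2.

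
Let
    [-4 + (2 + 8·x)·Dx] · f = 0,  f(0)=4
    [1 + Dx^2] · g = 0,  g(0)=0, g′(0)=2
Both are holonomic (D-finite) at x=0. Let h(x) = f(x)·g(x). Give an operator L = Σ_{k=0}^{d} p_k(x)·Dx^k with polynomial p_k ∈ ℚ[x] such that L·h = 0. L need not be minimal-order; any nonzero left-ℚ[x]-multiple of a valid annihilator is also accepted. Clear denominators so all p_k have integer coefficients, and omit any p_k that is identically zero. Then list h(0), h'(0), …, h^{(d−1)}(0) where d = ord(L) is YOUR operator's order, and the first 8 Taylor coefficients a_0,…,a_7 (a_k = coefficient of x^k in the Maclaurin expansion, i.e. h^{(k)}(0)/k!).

f: a_k = 4, 8, -8, 16, -40, 112, -336, 1056, …
g: a_k = 0, 2, 0, -1/3, 0, 1/60, 0, -1/2520, …
Product ⇒ symmetric product L₀, ord ≤ 2.
L = (13 + 8·x + 16·x^2) + (-4 - 16·x)·Dx + (1 + 8·x + 16·x^2)·Dx^2  (order 2).
h: a_k = 0, 8, 16, -52/3, 88/3, -1159/15, 1094/5, -83009/126, …
ICs: h(0) = 0, h′(0) = 8.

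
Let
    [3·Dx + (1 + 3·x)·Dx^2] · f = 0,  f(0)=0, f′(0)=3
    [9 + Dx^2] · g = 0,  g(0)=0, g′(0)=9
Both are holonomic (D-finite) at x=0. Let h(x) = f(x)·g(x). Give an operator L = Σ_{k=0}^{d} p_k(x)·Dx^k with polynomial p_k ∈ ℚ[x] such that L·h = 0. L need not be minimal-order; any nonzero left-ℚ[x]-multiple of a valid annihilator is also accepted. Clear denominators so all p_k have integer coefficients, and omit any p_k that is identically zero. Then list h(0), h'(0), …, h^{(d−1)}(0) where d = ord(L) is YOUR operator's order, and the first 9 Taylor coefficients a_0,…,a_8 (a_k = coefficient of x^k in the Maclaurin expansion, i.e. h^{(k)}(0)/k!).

f: a_k = 0, 3, -9/2, 9, -81/4, 243/5, -243/2, 2187/7, -6561/8, …
g: a_k = 0, 9, 0, -27/2, 0, 243/40, 0, -729/560, 0, …
L₀ := L_f ⊗_s L_g (sym. prod.), ord ≤ 4.
L = (-81 + 486·x + 4617·x^2 + 11664·x^3 + 8748·x^4) + (36 + 540·x + 1944·x^2 + 1944·x^3)·Dx + (180·x + 1134·x^2 + 2592·x^3 + 1944·x^4)·Dx^2 + (4 + 60·x + 216·x^2 + 216·x^3)·Dx^3 + (1 + 14·x + 69·x^2 + 144·x^3 + 108·x^4)·Dx^4  (order 4).
h: a_k = 0, 0, 27, -81/2, 81/2, -243/2, 2673/8, -67797/80, 247131/112, …
ICs: h(0) = 0, h′(0) = 0, h′′(0) = 54, h′′′(0) = -243.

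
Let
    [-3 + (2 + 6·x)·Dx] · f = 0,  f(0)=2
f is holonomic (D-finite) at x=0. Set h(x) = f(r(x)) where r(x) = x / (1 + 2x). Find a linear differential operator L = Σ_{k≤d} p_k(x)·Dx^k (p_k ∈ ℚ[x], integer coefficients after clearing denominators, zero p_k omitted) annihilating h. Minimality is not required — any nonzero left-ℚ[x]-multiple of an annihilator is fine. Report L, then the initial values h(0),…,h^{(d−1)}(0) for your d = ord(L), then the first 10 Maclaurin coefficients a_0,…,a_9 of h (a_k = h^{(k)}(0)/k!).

f: a_k = 2, 3, -9/4, 27/8, -405/64, 1701/128, -15309/512, 72171/1024, -2814669/16384, 14073345/32768, …
h₀=f(r): pull back L_f along r ⇒ L₀.
L = -3 + (2 + 14·x + 20·x^2)·Dx  (order 1).
h: a_k = 2, 3, -33/4, 195/8, -4965/64, 33909/128, -492501/512, 3761283/1024, -239121645/16384, 1959887265/32768, …
ICs: h(0) = 2.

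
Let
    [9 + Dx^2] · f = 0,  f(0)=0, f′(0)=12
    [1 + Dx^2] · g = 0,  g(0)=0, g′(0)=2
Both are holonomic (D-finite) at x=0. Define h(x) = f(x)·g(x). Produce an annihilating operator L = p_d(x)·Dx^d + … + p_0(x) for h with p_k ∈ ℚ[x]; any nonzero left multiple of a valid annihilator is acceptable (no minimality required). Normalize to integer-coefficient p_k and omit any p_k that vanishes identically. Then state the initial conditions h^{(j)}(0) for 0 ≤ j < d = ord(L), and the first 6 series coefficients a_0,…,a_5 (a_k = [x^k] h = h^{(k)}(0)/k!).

f: a_k = 0, 12, 0, -18, 0, 81/10, …
g: a_k = 0, 2, 0, -1/3, 0, 1/60, …
L₀ := L_f ⊗_s L_g (sym. prod.), ord ≤ 4.
L = 64 + 20·Dx^2 + Dx^4  (order 4).
h: a_k = 0, 0, 24, 0, -40, 0, …
ICs: h(0) = 0, h′(0) = 0, h′′(0) = 48, h′′′(0) = 0.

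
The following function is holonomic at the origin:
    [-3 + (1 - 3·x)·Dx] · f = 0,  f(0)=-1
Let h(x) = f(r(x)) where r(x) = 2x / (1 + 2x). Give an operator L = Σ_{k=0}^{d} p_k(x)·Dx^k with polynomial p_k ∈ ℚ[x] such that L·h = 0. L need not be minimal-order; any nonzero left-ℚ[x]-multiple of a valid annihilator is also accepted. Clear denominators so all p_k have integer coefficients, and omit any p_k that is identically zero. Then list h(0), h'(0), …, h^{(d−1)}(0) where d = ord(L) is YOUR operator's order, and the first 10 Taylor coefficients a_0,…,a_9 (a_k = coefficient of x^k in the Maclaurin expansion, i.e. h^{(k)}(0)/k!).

f: a_k = -1, -3, -9, -27, -81, -243, -729, -2187, -6561, -19683, …
f∘r: x↦r, Dx↦Dx/r' in L_f ⇒ L₀.
L = 6 + (-1 + 2·x + 8·x^2)·Dx  (order 1).
h: a_k = -1, -6, -24, -96, -384, -1536, -6144, -24576, -98304, -393216, …
ICs: h(0) = -1.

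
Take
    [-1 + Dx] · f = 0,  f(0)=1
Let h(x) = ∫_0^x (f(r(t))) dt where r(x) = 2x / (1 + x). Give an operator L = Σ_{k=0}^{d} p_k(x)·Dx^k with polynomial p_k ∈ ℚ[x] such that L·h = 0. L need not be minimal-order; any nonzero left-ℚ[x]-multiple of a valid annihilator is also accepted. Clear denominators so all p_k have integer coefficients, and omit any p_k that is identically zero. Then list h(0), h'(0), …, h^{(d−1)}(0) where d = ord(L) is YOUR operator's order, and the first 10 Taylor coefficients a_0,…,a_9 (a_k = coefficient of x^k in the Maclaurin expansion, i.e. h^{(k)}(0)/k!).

L = -2·Dx + (1 + 2·x + x^2)·Dx^2  (order 2).
h: a_k = 0, 1, 1, 0, -1/6, 2/15, -1/15, 4/315, 5/252, -32/945, …
ICs: h(0) = 0, h′(0) = 1.

f: a_k = 1, 1, 1/2, 1/6, 1/24, 1/120, 1/720, 1/5040, 1/40320, 1/362880, …
Substitute x→r, Dx→(1/r')Dx; clear ⇒ L₀.
h=∫h₀ ⇒ L = L₀·Dx.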